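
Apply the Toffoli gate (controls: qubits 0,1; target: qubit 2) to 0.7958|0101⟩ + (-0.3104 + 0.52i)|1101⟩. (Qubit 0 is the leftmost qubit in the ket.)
0.7958|0101⟩ + (-0.3104 + 0.52i)|1111⟩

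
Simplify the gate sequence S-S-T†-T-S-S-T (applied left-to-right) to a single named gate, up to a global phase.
T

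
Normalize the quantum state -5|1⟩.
-|1⟩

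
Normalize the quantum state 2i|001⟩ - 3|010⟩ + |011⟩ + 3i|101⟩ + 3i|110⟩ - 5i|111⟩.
0.2649i|001⟩ - 0.3974|010⟩ + 0.1325|011⟩ + 0.3974i|101⟩ + 0.3974i|110⟩ - 0.6623i|111⟩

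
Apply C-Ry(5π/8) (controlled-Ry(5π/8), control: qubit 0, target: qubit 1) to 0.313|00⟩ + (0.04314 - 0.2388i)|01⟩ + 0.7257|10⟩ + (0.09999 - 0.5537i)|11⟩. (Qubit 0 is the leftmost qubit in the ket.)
0.313|00⟩ + (0.04314 - 0.2388i)|01⟩ + (0.32 + 0.4604i)|10⟩ + (0.6589 - 0.3076i)|11⟩

C-Ry(5π/8) leaves the control-|0⟩ kets |00⟩, |01⟩ unchanged and applies Ry(5π/8) to qubit 1 on the control-|1⟩ pair (|10⟩, |11⟩).
Ry(5π/8) = [[cos(θ/2), −sin(θ/2)], [sin(θ/2), cos(θ/2)]]; θ = 5π/8, cos(θ/2) ≈ 0.55557, sin(θ/2) ≈ 0.83147.
With a = amp(|10⟩) = 0.7257 and b = amp(|11⟩) = (0.09999 - 0.5537i):
new amp(|10⟩) = (0.55557)·a + (-0.83147)·b = (0.32 + 0.4604i)
new amp(|11⟩) = (0.83147)·a + (0.55557)·b = (0.6589 - 0.3076i)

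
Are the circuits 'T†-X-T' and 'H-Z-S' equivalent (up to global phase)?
No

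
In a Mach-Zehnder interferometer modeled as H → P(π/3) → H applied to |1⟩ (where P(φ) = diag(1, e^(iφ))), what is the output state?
(0.25 - 0.433i)|0⟩ + (0.75 + 0.433i)|1⟩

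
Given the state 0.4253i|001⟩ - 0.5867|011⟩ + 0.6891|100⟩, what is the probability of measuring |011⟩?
0.3442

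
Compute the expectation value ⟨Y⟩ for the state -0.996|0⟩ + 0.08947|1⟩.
0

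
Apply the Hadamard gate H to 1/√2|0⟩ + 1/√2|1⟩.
|0⟩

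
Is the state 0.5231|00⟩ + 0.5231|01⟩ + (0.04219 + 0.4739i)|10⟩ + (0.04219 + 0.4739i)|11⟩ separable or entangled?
Separable

Writing the state as a|00⟩ + b|01⟩ + c|10⟩ + d|11⟩, it is a product state iff ad − bc = 0.
Here (a, b, c, d) = (0.5231, 0.5231, (0.04219 + 0.4739i), (0.04219 + 0.4739i)): ad − bc = (0.5231)(0.04219 + 0.4739i) − (0.5231)(0.04219 + 0.4739i) = 0, so the state is separable.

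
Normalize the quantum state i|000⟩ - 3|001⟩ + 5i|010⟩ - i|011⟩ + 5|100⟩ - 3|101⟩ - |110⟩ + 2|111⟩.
0.1155i|000⟩ - 0.3464|001⟩ + (1/√3)i|010⟩ - 0.1155i|011⟩ + 1/√3|100⟩ - 0.3464|101⟩ - 0.1155|110⟩ + 0.2309|111⟩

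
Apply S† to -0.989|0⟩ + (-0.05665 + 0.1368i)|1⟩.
-0.989|0⟩ + (0.1368 + 0.05665i)|1⟩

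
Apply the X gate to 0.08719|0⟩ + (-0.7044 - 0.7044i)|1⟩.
(-0.7044 - 0.7044i)|0⟩ + 0.08719|1⟩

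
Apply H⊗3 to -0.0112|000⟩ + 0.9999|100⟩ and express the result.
0.3496|000⟩ + 0.3496|001⟩ + 0.3496|010⟩ + 0.3496|011⟩ - 0.3575|100⟩ - 0.3575|101⟩ - 0.3575|110⟩ - 0.3575|111⟩

H⊗3 gives amp(|y⟩) = (1/2√2) Σ_x (−1)^(x·y) amp(|x⟩), where x·y is the number of positions in which both x and y have a 1.
|000⟩: (-0.0112 + 0.9999)/(2√2) = 0.3496
|001⟩: (-0.0112 + 0.9999)/(2√2) = 0.3496
|010⟩: (-0.0112 + 0.9999)/(2√2) = 0.3496
|011⟩: (-0.0112 + 0.9999)/(2√2) = 0.3496
|100⟩: (-0.0112 - 0.9999)/(2√2) = -0.3575
|101⟩: (-0.0112 - 0.9999)/(2√2) = -0.3575
|110⟩: (-0.0112 - 0.9999)/(2√2) = -0.3575
|111⟩: (-0.0112 - 0.9999)/(2√2) = -0.3575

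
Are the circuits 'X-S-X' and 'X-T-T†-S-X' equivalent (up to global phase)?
Yes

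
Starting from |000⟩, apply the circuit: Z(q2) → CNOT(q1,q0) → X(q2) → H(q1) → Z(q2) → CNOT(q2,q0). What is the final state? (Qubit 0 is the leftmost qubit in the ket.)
-1/√2|101⟩ - 1/√2|111⟩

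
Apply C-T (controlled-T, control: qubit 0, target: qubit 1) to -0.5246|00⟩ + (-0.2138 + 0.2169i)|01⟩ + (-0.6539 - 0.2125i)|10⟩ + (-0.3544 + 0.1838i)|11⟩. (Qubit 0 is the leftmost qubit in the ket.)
-0.5246|00⟩ + (-0.2138 + 0.2169i)|01⟩ + (-0.6539 - 0.2125i)|10⟩ + (-0.3806 - 0.1206i)|11⟩

C-T leaves the control-|0⟩ kets |00⟩, |01⟩ unchanged and applies T to qubit 1 on the control-|1⟩ pair (|10⟩, |11⟩).
T = [[1, 0], [0, (1/√2 + (1/√2)i)]].
With a = amp(|10⟩) = (-0.6539 - 0.2125i) and b = amp(|11⟩) = (-0.3544 + 0.1838i):
new amp(|10⟩) = (1)·a = (-0.6539 - 0.2125i)
new amp(|11⟩) = (1/√2 + (1/√2)i)·b = (-0.3806 - 0.1206i)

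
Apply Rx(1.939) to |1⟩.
-0.8246i|0⟩ + 0.5657|1⟩

Rx(1.939) = [[cos(θ/2), −i·sin(θ/2)], [−i·sin(θ/2), cos(θ/2)]]; θ = 1.939, cos(θ/2) ≈ 0.565712, sin(θ/2) ≈ 0.824603.
With a = amp(|0⟩) = 0 and b = amp(|1⟩) = 1:
new amp(|0⟩) = (0.565712)·a + (-0.824603i)·b = -0.8246i
new amp(|1⟩) = (-0.824603i)·a + (0.565712)·b = 0.5657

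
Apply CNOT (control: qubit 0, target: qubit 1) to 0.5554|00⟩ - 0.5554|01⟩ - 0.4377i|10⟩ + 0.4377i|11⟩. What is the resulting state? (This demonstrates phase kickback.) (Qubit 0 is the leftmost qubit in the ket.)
0.5554|00⟩ - 0.5554|01⟩ + 0.4377i|10⟩ - 0.4377i|11⟩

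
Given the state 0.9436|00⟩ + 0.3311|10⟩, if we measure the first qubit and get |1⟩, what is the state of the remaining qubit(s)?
|0⟩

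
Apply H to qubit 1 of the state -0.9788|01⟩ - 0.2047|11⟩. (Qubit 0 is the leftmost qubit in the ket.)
-0.6921|00⟩ + 0.6921|01⟩ - 0.1447|10⟩ + 0.1447|11⟩

H on qubit 1 mixes each pair of kets that differ only in qubit 1: amplitudes (a, b) of (|…0…⟩, |…1…⟩) become ((a + b)/√2, (a − b)/√2). Kets absent from the input have amplitude 0.
(|00⟩, |01⟩): (a, b) = (0, -0.9788) → (-0.6921, 0.6921)
(|10⟩, |11⟩): (a, b) = (0, -0.2047) → (-0.1447, 0.1447)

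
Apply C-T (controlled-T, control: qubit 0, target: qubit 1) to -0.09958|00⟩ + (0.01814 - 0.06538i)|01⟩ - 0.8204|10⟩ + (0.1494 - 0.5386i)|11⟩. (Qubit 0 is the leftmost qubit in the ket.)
-0.09958|00⟩ + (0.01814 - 0.06538i)|01⟩ - 0.8204|10⟩ + (0.4865 - 0.2752i)|11⟩

C-T leaves the control-|0⟩ kets |00⟩, |01⟩ unchanged and applies T to qubit 1 on the control-|1⟩ pair (|10⟩, |11⟩).
T = [[1, 0], [0, (1/√2 + (1/√2)i)]].
With a = amp(|10⟩) = -0.8204 and b = amp(|11⟩) = (0.1494 - 0.5386i):
new amp(|10⟩) = (1)·a = -0.8204
new amp(|11⟩) = (1/√2 + (1/√2)i)·b = (0.4865 - 0.2752i)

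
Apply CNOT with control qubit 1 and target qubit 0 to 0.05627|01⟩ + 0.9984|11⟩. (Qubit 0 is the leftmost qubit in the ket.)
0.9984|01⟩ + 0.05627|11⟩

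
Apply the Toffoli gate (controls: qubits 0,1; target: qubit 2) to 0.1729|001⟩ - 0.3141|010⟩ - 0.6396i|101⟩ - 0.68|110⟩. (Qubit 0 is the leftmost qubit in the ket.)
0.1729|001⟩ - 0.3141|010⟩ - 0.6396i|101⟩ - 0.68|111⟩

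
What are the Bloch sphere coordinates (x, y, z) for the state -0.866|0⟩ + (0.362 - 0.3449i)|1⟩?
(-0.627, 0.5974, 0.5)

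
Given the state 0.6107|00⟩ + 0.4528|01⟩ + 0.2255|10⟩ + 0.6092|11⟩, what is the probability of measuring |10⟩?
0.05085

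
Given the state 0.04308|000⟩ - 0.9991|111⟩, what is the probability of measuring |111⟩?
0.9982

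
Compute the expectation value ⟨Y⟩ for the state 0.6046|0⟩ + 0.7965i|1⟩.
0.9631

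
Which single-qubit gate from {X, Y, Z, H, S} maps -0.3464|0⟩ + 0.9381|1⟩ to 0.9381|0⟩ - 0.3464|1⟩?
X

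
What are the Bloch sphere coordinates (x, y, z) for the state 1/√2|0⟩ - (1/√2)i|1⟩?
(0, -1, 0)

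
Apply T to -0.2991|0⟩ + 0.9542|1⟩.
-0.2991|0⟩ + (0.6747 + 0.6747i)|1⟩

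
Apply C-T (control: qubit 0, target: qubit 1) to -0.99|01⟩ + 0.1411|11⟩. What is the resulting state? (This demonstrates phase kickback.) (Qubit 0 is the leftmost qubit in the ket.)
-0.99|01⟩ + (0.09977 + 0.09977i)|11⟩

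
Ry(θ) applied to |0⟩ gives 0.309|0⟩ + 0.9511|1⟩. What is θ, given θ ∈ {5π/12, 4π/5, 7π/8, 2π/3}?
4π/5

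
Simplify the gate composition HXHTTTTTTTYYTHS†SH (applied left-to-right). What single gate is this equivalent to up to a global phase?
Z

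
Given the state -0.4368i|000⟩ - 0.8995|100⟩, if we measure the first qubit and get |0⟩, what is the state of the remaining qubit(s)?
-i|00⟩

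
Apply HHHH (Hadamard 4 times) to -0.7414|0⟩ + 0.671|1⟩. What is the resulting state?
-0.7414|0⟩ + 0.671|1⟩

H² = I, so an even number of Hadamards cancels: H^4 = I and the state is unchanged.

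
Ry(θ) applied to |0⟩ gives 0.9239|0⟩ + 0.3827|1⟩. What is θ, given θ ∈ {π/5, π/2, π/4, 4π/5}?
π/4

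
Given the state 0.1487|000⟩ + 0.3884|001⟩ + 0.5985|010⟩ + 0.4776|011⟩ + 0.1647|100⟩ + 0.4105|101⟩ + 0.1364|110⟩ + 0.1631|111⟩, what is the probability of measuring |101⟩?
0.1685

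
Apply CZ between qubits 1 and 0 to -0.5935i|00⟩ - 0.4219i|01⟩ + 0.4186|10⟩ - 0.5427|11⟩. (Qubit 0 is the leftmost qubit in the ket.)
-0.5935i|00⟩ - 0.4219i|01⟩ + 0.4186|10⟩ + 0.5427|11⟩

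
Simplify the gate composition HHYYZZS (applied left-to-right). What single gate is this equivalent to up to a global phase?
S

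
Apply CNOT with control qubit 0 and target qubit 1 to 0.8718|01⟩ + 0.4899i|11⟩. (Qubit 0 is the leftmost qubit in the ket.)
0.8718|01⟩ + 0.4899i|10⟩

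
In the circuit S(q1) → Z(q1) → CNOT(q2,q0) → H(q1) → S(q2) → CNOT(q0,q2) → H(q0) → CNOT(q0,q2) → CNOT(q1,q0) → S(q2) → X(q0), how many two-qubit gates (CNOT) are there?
4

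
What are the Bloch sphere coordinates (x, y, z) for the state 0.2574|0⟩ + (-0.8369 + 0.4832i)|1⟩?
(-0.4308, 0.2488, -0.8676)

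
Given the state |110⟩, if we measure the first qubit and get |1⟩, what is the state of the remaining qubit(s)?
|10⟩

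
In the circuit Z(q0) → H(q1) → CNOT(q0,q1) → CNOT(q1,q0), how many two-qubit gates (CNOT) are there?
2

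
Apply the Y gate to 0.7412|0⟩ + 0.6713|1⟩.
-0.6713i|0⟩ + 0.7412i|1⟩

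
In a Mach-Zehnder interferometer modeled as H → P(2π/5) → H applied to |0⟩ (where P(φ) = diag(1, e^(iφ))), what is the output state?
(0.6545 + 0.4755i)|0⟩ + (0.3455 - 0.4755i)|1⟩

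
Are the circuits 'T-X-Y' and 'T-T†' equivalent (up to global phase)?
No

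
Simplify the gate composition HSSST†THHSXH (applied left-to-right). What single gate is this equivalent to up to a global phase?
Z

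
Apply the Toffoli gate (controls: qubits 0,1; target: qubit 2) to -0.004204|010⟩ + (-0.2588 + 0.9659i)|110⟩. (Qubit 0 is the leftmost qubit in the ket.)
-0.004204|010⟩ + (-0.2588 + 0.9659i)|111⟩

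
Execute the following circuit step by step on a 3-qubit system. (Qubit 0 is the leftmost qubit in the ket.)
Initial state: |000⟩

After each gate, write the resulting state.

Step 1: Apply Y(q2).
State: i|001⟩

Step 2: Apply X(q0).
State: i|101⟩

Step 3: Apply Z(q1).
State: i|101⟩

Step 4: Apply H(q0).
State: (1/√2)i|001⟩ - (1/√2)i|101⟩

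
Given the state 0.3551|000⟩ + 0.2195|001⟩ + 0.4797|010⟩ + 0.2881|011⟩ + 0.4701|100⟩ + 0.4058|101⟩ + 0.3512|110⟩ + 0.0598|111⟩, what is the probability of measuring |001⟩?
0.04818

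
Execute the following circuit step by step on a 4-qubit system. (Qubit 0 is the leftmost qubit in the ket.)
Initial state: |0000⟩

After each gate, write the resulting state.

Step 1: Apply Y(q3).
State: i|0001⟩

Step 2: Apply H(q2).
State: (1/√2)i|0001⟩ + (1/√2)i|0011⟩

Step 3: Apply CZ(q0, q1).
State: (1/√2)i|0001⟩ + (1/√2)i|0011⟩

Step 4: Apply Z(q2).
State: (1/√2)i|0001⟩ - (1/√2)i|0011⟩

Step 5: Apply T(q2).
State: (1/√2)i|0001⟩ + (1/2 - (1/2)i)|0011⟩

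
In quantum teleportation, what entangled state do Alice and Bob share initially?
Bell state |Φ+⟩ = (|00⟩ + |11⟩)/√2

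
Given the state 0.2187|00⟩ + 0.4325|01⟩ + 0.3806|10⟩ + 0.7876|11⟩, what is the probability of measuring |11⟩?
0.6203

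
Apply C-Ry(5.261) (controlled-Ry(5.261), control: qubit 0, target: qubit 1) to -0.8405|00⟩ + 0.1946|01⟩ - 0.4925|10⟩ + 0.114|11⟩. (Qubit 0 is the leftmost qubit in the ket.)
-0.8405|00⟩ + 0.1946|01⟩ + 0.3738|10⟩ - 0.3403|11⟩

C-Ry(5.261) leaves the control-|0⟩ kets |00⟩, |01⟩ unchanged and applies Ry(5.261) to qubit 1 on the control-|1⟩ pair (|10⟩, |11⟩).
Ry(5.261) = [[cos(θ/2), −sin(θ/2)], [sin(θ/2), cos(θ/2)]]; θ = 5.261, cos(θ/2) ≈ -0.872211, sin(θ/2) ≈ 0.489131.
With a = amp(|10⟩) = -0.4925 and b = amp(|11⟩) = 0.114:
new amp(|10⟩) = (-0.872211)·a + (-0.489131)·b = 0.3738
new amp(|11⟩) = (0.489131)·a + (-0.872211)·b = -0.3403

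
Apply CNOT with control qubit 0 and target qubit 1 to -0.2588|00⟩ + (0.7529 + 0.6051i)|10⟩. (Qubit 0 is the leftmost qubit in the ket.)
-0.2588|00⟩ + (0.7529 + 0.6051i)|11⟩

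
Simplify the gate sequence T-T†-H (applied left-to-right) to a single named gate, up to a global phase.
H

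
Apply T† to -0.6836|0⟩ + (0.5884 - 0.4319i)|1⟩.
-0.6836|0⟩ + (0.1107 - 0.7215i)|1⟩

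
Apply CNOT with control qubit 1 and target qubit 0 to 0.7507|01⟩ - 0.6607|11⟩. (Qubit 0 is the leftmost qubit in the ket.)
-0.6607|01⟩ + 0.7507|11⟩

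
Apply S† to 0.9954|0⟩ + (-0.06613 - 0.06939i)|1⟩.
0.9954|0⟩ + (-0.06939 + 0.06613i)|1⟩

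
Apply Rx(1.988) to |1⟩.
-0.8382i|0⟩ + 0.5453|1⟩

Rx(1.988) = [[cos(θ/2), −i·sin(θ/2)], [−i·sin(θ/2), cos(θ/2)]]; θ = 1.988, cos(θ/2) ≈ 0.545341, sin(θ/2) ≈ 0.838214.
With a = amp(|0⟩) = 0 and b = amp(|1⟩) = 1:
new amp(|0⟩) = (0.545341)·a + (-0.838214i)·b = -0.8382i
new amp(|1⟩) = (-0.838214i)·a + (0.545341)·b = 0.5453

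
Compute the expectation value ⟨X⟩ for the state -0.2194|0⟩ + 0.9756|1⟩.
-0.4281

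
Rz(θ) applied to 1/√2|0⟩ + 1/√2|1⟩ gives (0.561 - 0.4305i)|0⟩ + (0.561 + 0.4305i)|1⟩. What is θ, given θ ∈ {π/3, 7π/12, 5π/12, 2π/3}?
5π/12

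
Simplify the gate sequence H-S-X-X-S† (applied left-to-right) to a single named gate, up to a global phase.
H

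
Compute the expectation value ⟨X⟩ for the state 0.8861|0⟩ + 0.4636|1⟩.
0.8216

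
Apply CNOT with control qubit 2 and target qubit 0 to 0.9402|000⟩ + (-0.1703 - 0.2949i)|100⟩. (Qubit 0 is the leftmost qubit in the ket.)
0.9402|000⟩ + (-0.1703 - 0.2949i)|100⟩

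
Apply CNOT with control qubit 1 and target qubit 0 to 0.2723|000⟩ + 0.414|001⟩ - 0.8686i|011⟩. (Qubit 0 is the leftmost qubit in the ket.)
0.2723|000⟩ + 0.414|001⟩ - 0.8686i|111⟩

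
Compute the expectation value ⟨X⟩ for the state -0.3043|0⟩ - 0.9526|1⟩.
0.5798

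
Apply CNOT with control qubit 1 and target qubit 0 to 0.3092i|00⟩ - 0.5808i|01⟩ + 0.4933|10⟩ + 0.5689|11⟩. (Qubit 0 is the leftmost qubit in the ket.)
0.3092i|00⟩ + 0.5689|01⟩ + 0.4933|10⟩ - 0.5808i|11⟩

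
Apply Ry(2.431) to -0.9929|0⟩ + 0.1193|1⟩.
-0.4572|0⟩ - 0.8894|1⟩

Ry(2.431) = [[cos(θ/2), −sin(θ/2)], [sin(θ/2), cos(θ/2)]]; θ = 2.431, cos(θ/2) ≈ 0.347868, sin(θ/2) ≈ 0.937543.
With a = amp(|0⟩) = -0.9929 and b = amp(|1⟩) = 0.1193:
new amp(|0⟩) = (0.347868)·a + (-0.937543)·b = -0.4572
new amp(|1⟩) = (0.937543)·a + (0.347868)·b = -0.8894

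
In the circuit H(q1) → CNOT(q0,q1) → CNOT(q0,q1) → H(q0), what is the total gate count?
4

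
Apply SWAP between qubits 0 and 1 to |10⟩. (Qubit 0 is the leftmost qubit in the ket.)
|01⟩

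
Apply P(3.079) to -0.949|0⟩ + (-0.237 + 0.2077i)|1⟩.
-0.949|0⟩ + (0.2235 - 0.2221i)|1⟩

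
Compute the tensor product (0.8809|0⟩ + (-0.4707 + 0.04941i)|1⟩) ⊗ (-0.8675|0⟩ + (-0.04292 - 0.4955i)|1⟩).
-0.7642|00⟩ + (-0.03781 - 0.4365i)|01⟩ + (0.4083 - 0.04286i)|10⟩ + (0.04469 + 0.2311i)|11⟩

amp(|b₁b₂…⟩) = product of the factor amplitudes for bits b₁, b₂, …; only kets whose every factor amplitude is nonzero survive.
|00⟩: (0.8809)(-0.8675) = -0.7642
|01⟩: (0.8809)(-0.04292 - 0.4955i) = (-0.03781 - 0.4365i)
|10⟩: (-0.4707 + 0.04941i)(-0.8675) = (0.4083 - 0.04286i)
|11⟩: (-0.4707 + 0.04941i)(-0.04292 - 0.4955i) = (0.04469 + 0.2311i)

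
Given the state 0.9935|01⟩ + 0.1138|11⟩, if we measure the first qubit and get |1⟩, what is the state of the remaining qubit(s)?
|1⟩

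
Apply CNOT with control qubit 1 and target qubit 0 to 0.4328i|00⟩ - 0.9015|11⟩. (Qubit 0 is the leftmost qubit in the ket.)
0.4328i|00⟩ - 0.9015|01⟩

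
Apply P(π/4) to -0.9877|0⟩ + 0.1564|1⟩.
-0.9877|0⟩ + (0.1106 + 0.1106i)|1⟩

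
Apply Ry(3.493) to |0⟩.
-0.1748|0⟩ + 0.9846|1⟩

Ry(3.493) = [[cos(θ/2), −sin(θ/2)], [sin(θ/2), cos(θ/2)]]; θ = 3.493, cos(θ/2) ≈ -0.174801, sin(θ/2) ≈ 0.984604.
With a = amp(|0⟩) = 1 and b = amp(|1⟩) = 0:
new amp(|0⟩) = (-0.174801)·a + (-0.984604)·b = -0.1748
new amp(|1⟩) = (0.984604)·a + (-0.174801)·b = 0.9846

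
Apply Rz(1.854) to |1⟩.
(0.6002 + 0.7998i)|1⟩

Rz(1.854) = [[e^(−iθ/2), 0], [0, e^(iθ/2)]] with e^(±iθ/2) = cos(θ/2) ± i·sin(θ/2); θ = 1.854, cos(θ/2) ≈ 0.600236, sin(θ/2) ≈ 0.799823.
With a = amp(|0⟩) = 0 and b = amp(|1⟩) = 1:
new amp(|0⟩) = (0.600236 - 0.799823i)·a = 0
new amp(|1⟩) = (0.600236 + 0.799823i)·b = (0.6002 + 0.7998i)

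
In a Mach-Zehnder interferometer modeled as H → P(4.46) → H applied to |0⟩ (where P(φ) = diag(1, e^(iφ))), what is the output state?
(0.3751 - 0.4842i)|0⟩ + (0.6249 + 0.4842i)|1⟩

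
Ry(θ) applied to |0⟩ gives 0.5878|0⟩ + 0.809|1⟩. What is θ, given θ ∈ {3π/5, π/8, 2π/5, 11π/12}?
3π/5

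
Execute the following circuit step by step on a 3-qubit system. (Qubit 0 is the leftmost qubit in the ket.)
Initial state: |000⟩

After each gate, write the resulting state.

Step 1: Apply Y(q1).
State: i|010⟩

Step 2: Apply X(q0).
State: i|110⟩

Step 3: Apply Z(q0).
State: -i|110⟩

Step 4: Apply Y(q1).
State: -|100⟩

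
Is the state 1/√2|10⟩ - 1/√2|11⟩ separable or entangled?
Separable

Writing the state as a|00⟩ + b|01⟩ + c|10⟩ + d|11⟩, it is a product state iff ad − bc = 0.
Here (a, b, c, d) = (0, 0, 1/√2, -1/√2): ad − bc = (0)(-1/√2) − (0)(1/√2) = 0, so the state is separable.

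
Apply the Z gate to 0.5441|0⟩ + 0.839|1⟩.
0.5441|0⟩ - 0.839|1⟩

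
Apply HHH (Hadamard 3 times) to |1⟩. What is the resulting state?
1/√2|0⟩ - 1/√2|1⟩

H² = I, so H^3 = H: a single Hadamard. With (a, b) = (0, 1), H gives ((a + b)/√2, (a − b)/√2) = (1/√2, -1/√2).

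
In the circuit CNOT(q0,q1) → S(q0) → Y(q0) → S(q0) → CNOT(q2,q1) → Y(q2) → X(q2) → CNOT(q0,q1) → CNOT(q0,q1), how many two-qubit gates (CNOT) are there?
4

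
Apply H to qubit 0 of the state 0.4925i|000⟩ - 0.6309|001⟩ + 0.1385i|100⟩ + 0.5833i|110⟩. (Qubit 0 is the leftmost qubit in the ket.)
0.4462i|000⟩ - 0.4461|001⟩ + 0.4125i|010⟩ + 0.2503i|100⟩ - 0.4461|101⟩ - 0.4125i|110⟩

H on qubit 0 mixes each pair of kets that differ only in qubit 0: amplitudes (a, b) of (|…0…⟩, |…1…⟩) become ((a + b)/√2, (a − b)/√2). Kets absent from the input have amplitude 0.
(|000⟩, |100⟩): (a, b) = (0.4925i, 0.1385i) → (0.4462i, 0.2503i)
(|001⟩, |101⟩): (a, b) = (-0.6309, 0) → (-0.4461, -0.4461)
(|010⟩, |110⟩): (a, b) = (0, 0.5833i) → (0.4125i, -0.4125i)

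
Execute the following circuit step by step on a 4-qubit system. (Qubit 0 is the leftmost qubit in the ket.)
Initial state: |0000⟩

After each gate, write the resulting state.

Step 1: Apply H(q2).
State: 1/√2|0000⟩ + 1/√2|0010⟩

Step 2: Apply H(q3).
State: 1/2|0000⟩ + 1/2|0001⟩ + 1/2|0010⟩ + 1/2|0011⟩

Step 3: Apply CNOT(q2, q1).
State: 1/2|0000⟩ + 1/2|0001⟩ + 1/2|0110⟩ + 1/2|0111⟩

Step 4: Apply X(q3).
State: 1/2|0000⟩ + 1/2|0001⟩ + 1/2|0110⟩ + 1/2|0111⟩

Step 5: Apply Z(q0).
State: 1/2|0000⟩ + 1/2|0001⟩ + 1/2|0110⟩ + 1/2|0111⟩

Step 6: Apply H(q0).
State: 1/√8|0000⟩ + 1/√8|0001⟩ + 1/√8|0110⟩ + 1/√8|0111⟩ + 1/√8|1000⟩ + 1/√8|1001⟩ + 1/√8|1110⟩ + 1/√8|1111⟩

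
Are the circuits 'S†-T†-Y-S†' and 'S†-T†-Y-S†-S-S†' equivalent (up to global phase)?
Yes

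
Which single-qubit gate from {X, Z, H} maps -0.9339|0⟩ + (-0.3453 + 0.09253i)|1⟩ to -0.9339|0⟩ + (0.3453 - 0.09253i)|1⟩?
Z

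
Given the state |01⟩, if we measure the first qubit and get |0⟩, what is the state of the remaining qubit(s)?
|1⟩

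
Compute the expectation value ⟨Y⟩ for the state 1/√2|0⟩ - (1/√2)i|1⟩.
-1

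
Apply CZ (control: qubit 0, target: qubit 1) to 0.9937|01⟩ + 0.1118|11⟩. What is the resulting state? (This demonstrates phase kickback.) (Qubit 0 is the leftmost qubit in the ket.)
0.9937|01⟩ - 0.1118|11⟩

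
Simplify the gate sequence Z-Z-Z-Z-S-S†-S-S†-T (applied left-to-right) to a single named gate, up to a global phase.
T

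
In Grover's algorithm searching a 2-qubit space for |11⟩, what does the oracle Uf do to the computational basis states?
Uf|x⟩ = -|x⟩ if x = 11, else |x⟩ (phase flip on target)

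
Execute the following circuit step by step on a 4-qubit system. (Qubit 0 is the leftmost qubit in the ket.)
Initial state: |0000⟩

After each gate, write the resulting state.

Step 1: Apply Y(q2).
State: i|0010⟩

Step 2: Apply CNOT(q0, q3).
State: i|0010⟩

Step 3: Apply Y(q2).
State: |0000⟩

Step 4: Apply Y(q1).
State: i|0100⟩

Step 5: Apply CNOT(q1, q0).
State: i|1100⟩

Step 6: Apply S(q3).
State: i|1100⟩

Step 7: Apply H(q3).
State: (1/√2)i|1100⟩ + (1/√2)i|1101⟩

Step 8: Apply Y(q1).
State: 1/√2|1000⟩ + 1/√2|1001⟩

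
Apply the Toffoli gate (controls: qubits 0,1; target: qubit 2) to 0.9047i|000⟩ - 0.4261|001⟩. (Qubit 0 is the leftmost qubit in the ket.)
0.9047i|000⟩ - 0.4261|001⟩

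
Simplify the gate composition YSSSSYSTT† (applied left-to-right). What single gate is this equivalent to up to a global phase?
S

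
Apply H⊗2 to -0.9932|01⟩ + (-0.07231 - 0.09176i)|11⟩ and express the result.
(-0.5328 - 0.04588i)|00⟩ + (0.5328 + 0.04588i)|01⟩ + (-0.4604 + 0.04588i)|10⟩ + (0.4604 - 0.04588i)|11⟩

H⊗2 gives amp(|y⟩) = (1/2) Σ_x (−1)^(x·y) amp(|x⟩), where x·y is the number of positions in which both x and y have a 1.
|00⟩: (-0.9932 + (-0.07231 - 0.09176i))/2 = (-0.5328 - 0.04588i)
|01⟩: (0.9932 - (-0.07231 - 0.09176i))/2 = (0.5328 + 0.04588i)
|10⟩: (-0.9932 - (-0.07231 - 0.09176i))/2 = (-0.4604 + 0.04588i)
|11⟩: (0.9932 + (-0.07231 - 0.09176i))/2 = (0.4604 - 0.04588i)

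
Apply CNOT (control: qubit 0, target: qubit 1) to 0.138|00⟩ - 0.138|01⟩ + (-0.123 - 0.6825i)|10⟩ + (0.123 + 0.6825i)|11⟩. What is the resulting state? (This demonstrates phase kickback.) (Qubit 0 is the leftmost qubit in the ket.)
0.138|00⟩ - 0.138|01⟩ + (0.123 + 0.6825i)|10⟩ + (-0.123 - 0.6825i)|11⟩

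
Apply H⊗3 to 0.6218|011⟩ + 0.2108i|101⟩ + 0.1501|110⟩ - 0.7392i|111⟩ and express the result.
(0.2729 - 0.1868i)|000⟩ + (-0.1668 + 0.1868i)|001⟩ + (-0.2729 + 0.3359i)|010⟩ + (0.1668 - 0.3359i)|011⟩ + (0.1668 + 0.1868i)|100⟩ + (-0.2729 - 0.1868i)|101⟩ + (-0.1668 - 0.3359i)|110⟩ + (0.2729 + 0.3359i)|111⟩

H⊗3 gives amp(|y⟩) = (1/2√2) Σ_x (−1)^(x·y) amp(|x⟩), where x·y is the number of positions in which both x and y have a 1.
|000⟩: (0.6218 + 0.2108i + 0.1501 - 0.7392i)/(2√2) = (0.2729 - 0.1868i)
|001⟩: (-0.6218 - 0.2108i + 0.1501 + 0.7392i)/(2√2) = (-0.1668 + 0.1868i)
|010⟩: (-0.6218 + 0.2108i - 0.1501 + 0.7392i)/(2√2) = (-0.2729 + 0.3359i)
|011⟩: (0.6218 - 0.2108i - 0.1501 - 0.7392i)/(2√2) = (0.1668 - 0.3359i)
|100⟩: (0.6218 - 0.2108i - 0.1501 + 0.7392i)/(2√2) = (0.1668 + 0.1868i)
|101⟩: (-0.6218 + 0.2108i - 0.1501 - 0.7392i)/(2√2) = (-0.2729 - 0.1868i)
|110⟩: (-0.6218 - 0.2108i + 0.1501 - 0.7392i)/(2√2) = (-0.1668 - 0.3359i)
|111⟩: (0.6218 + 0.2108i + 0.1501 + 0.7392i)/(2√2) = (0.2729 + 0.3359i)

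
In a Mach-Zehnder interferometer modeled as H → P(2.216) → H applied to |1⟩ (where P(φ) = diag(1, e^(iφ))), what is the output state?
(0.8007 - 0.3995i)|0⟩ + (0.1993 + 0.3995i)|1⟩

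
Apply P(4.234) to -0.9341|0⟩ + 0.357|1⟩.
-0.9341|0⟩ + (-0.1643 - 0.3169i)|1⟩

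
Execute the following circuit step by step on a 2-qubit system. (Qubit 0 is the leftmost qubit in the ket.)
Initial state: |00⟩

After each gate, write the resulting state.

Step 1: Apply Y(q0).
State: i|10⟩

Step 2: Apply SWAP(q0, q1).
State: i|01⟩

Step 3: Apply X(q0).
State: i|11⟩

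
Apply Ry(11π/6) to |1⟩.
-0.2588|0⟩ - 0.9659|1⟩

Ry(11π/6) = [[cos(θ/2), −sin(θ/2)], [sin(θ/2), cos(θ/2)]]; θ = 11π/6, cos(θ/2) ≈ -0.965926, sin(θ/2) ≈ 0.258819.
With a = amp(|0⟩) = 0 and b = amp(|1⟩) = 1:
new amp(|0⟩) = (-0.965926)·a + (-0.258819)·b = -0.2588
new amp(|1⟩) = (0.258819)·a + (-0.965926)·b = -0.9659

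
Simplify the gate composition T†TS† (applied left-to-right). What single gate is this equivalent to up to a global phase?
S†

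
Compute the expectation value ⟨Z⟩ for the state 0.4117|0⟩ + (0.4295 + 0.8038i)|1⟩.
-0.6611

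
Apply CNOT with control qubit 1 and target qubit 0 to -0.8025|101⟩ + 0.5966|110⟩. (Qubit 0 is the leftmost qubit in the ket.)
0.5966|010⟩ - 0.8025|101⟩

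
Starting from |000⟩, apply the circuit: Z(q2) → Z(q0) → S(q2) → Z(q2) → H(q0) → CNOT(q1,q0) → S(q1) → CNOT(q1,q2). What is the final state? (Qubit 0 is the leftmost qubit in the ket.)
1/√2|000⟩ + 1/√2|100⟩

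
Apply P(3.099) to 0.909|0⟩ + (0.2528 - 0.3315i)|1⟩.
0.909|0⟩ + (-0.2385 + 0.342i)|1⟩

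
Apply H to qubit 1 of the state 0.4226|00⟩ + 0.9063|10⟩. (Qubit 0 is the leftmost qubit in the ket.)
0.2988|00⟩ + 0.2988|01⟩ + 0.6409|10⟩ + 0.6409|11⟩

H on qubit 1 mixes each pair of kets that differ only in qubit 1: amplitudes (a, b) of (|…0…⟩, |…1…⟩) become ((a + b)/√2, (a − b)/√2). Kets absent from the input have amplitude 0.
(|00⟩, |01⟩): (a, b) = (0.4226, 0) → (0.2988, 0.2988)
(|10⟩, |11⟩): (a, b) = (0.9063, 0) → (0.6409, 0.6409)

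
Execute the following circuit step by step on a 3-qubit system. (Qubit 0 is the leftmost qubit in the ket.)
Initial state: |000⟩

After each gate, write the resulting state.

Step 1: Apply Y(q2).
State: i|001⟩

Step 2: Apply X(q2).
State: i|000⟩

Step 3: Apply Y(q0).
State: -|100⟩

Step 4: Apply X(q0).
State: -|000⟩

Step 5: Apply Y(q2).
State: -i|001⟩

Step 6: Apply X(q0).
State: -i|101⟩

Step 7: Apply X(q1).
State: -i|111⟩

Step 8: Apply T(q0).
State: (1/√2 - (1/√2)i)|111⟩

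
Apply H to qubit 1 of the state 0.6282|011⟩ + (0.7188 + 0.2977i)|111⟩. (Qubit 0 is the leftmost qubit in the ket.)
0.4442|001⟩ - 0.4442|011⟩ + (0.5083 + 0.2105i)|101⟩ + (-0.5083 - 0.2105i)|111⟩

H on qubit 1 mixes each pair of kets that differ only in qubit 1: amplitudes (a, b) of (|…0…⟩, |…1…⟩) become ((a + b)/√2, (a − b)/√2). Kets absent from the input have amplitude 0.
(|001⟩, |011⟩): (a, b) = (0, 0.6282) → (0.4442, -0.4442)
(|101⟩, |111⟩): (a, b) = (0, (0.7188 + 0.2977i)) → ((0.5083 + 0.2105i), (-0.5083 - 0.2105i))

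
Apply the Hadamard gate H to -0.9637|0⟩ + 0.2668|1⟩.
-0.4928|0⟩ - 0.8701|1⟩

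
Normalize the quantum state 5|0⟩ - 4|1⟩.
0.7809|0⟩ - 0.6247|1⟩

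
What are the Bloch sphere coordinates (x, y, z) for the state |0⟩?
(0, 0, 1)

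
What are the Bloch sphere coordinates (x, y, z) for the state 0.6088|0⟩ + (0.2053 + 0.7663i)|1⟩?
(0.25, 0.933, -0.2587)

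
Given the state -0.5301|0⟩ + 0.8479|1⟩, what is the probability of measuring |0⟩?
0.281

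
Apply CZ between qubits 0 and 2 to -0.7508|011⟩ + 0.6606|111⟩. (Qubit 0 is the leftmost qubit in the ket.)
-0.7508|011⟩ - 0.6606|111⟩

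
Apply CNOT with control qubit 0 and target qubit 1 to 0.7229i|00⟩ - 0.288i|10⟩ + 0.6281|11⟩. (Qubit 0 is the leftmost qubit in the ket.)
0.7229i|00⟩ + 0.6281|10⟩ - 0.288i|11⟩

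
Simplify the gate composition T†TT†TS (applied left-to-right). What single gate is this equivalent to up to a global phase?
S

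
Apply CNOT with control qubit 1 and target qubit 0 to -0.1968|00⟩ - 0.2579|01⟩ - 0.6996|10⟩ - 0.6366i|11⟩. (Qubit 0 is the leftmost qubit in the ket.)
-0.1968|00⟩ - 0.6366i|01⟩ - 0.6996|10⟩ - 0.2579|11⟩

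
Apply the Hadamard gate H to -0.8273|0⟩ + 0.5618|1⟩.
-0.1877|0⟩ - 0.9822|1⟩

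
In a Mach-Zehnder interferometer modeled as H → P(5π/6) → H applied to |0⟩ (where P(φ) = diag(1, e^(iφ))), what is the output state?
(0.06699 + 0.25i)|0⟩ + (0.933 - 0.25i)|1⟩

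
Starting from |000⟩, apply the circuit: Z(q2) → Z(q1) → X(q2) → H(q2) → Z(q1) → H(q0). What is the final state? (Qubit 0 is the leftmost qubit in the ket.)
1/2|000⟩ - 1/2|001⟩ + 1/2|100⟩ - 1/2|101⟩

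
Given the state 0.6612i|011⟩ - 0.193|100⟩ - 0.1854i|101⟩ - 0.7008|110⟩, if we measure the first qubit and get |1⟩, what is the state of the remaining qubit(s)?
-0.2573|00⟩ - 0.2471i|01⟩ - 0.9342|10⟩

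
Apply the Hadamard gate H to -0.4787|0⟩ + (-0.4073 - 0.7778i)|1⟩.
(-0.6265 - 0.55i)|0⟩ + (-0.05049 + 0.55i)|1⟩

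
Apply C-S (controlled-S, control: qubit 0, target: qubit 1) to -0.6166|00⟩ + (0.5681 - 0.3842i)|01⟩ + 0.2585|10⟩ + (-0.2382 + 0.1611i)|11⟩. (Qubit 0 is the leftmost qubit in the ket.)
-0.6166|00⟩ + (0.5681 - 0.3842i)|01⟩ + 0.2585|10⟩ + (-0.1611 - 0.2382i)|11⟩

C-S leaves the control-|0⟩ kets |00⟩, |01⟩ unchanged and applies S to qubit 1 on the control-|1⟩ pair (|10⟩, |11⟩).
S = [[1, 0], [0, i]].
With a = amp(|10⟩) = 0.2585 and b = amp(|11⟩) = (-0.2382 + 0.1611i):
new amp(|10⟩) = (1)·a = 0.2585
new amp(|11⟩) = (i)·b = (-0.1611 - 0.2382i)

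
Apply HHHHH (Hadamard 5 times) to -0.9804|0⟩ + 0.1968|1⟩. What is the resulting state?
-0.5541|0⟩ - 0.8324|1⟩

H² = I, so H^5 = H: a single Hadamard. With (a, b) = (-0.9804, 0.1968), H gives ((a + b)/√2, (a − b)/√2) = (-0.5541, -0.8324).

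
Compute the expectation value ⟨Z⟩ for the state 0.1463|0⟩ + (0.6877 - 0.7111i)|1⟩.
-0.9572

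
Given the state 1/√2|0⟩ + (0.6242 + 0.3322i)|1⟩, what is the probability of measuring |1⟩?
0.5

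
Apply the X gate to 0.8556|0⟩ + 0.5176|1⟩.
0.5176|0⟩ + 0.8556|1⟩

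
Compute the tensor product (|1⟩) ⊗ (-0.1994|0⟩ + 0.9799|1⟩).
-0.1994|10⟩ + 0.9799|11⟩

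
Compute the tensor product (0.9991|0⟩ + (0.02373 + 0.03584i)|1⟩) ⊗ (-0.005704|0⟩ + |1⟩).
-0.005699|00⟩ + 0.9991|01⟩ + (-0.0001354 - 0.0002044i)|10⟩ + (0.02373 + 0.03584i)|11⟩

amp(|b₁b₂…⟩) = product of the factor amplitudes for bits b₁, b₂, …; only kets whose every factor amplitude is nonzero survive.
|00⟩: (0.9991)(-0.005704) = -0.005699
|01⟩: (0.9991)(1) = 0.9991
|10⟩: (0.02373 + 0.03584i)(-0.005704) = (-0.0001354 - 0.0002044i)
|11⟩: (0.02373 + 0.03584i)(1) = (0.02373 + 0.03584i)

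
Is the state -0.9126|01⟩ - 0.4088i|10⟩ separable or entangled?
Entangled

Writing the state as a|00⟩ + b|01⟩ + c|10⟩ + d|11⟩, it is a product state iff ad − bc = 0.
Here (a, b, c, d) = (0, -0.9126, -0.4088i, 0): ad − bc = (0)(0) − (-0.9126)(-0.4088i) = -0.3731i ≠ 0, so the state is entangled.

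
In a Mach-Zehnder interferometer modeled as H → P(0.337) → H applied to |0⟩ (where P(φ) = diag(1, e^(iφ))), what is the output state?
(0.9719 + 0.1653i)|0⟩ + (0.02812 - 0.1653i)|1⟩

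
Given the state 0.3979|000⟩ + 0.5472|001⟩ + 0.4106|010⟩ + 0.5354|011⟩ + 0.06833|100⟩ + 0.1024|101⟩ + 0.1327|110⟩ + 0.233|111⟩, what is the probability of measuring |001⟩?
0.2994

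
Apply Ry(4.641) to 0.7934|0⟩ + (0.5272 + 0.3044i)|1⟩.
(-0.9265 - 0.2228i)|0⟩ + (0.2214 - 0.2074i)|1⟩

Ry(4.641) = [[cos(θ/2), −sin(θ/2)], [sin(θ/2), cos(θ/2)]]; θ = 4.641, cos(θ/2) ≈ -0.681422, sin(θ/2) ≈ 0.731891.
With a = amp(|0⟩) = 0.7934 and b = amp(|1⟩) = (0.5272 + 0.3044i):
new amp(|0⟩) = (-0.681422)·a + (-0.731891)·b = (-0.9265 - 0.2228i)
new amp(|1⟩) = (0.731891)·a + (-0.681422)·b = (0.2214 - 0.2074i)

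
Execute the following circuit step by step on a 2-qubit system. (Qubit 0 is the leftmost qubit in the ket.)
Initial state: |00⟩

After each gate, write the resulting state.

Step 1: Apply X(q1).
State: |01⟩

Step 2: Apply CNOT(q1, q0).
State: |11⟩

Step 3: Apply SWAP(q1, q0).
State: |11⟩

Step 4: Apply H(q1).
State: 1/√2|10⟩ - 1/√2|11⟩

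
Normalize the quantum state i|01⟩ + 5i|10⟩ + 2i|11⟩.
0.1826i|01⟩ + 0.9129i|10⟩ + 0.3651i|11⟩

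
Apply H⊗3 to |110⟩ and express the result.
1/√8|000⟩ + 1/√8|001⟩ - 1/√8|010⟩ - 1/√8|011⟩ - 1/√8|100⟩ - 1/√8|101⟩ + 1/√8|110⟩ + 1/√8|111⟩

H⊗3 gives amp(|y⟩) = (1/2√2) Σ_x (−1)^(x·y) amp(|x⟩), where x·y is the number of positions in which both x and y have a 1.
|000⟩: (1)/(2√2) = 1/√8
|001⟩: (1)/(2√2) = 1/√8
|010⟩: (-1)/(2√2) = -1/√8
|011⟩: (-1)/(2√2) = -1/√8
|100⟩: (-1)/(2√2) = -1/√8
|101⟩: (-1)/(2√2) = -1/√8
|110⟩: (1)/(2√2) = 1/√8
|111⟩: (1)/(2√2) = 1/√8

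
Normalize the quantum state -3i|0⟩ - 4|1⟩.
-0.6i|0⟩ - 0.8|1⟩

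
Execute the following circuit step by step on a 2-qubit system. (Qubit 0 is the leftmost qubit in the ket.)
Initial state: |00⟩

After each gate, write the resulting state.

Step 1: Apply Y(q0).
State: i|10⟩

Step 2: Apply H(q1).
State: (1/√2)i|10⟩ + (1/√2)i|11⟩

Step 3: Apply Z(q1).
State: (1/√2)i|10⟩ - (1/√2)i|11⟩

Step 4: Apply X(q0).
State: (1/√2)i|00⟩ - (1/√2)i|01⟩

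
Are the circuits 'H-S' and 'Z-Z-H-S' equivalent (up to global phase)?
Yes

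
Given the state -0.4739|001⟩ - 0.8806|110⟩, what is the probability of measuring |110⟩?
0.7755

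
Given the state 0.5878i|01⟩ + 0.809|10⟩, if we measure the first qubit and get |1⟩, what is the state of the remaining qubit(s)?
|0⟩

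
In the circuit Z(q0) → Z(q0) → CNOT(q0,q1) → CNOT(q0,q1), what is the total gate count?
4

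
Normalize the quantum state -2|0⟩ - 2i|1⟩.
-1/√2|0⟩ - (1/√2)i|1⟩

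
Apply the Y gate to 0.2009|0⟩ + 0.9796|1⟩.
-0.9796i|0⟩ + 0.2009i|1⟩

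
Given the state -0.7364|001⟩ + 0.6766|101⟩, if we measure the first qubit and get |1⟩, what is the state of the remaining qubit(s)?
|01⟩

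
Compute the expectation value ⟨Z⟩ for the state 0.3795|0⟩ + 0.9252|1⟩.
-0.712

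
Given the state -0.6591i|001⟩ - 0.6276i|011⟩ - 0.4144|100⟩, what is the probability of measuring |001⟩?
0.4344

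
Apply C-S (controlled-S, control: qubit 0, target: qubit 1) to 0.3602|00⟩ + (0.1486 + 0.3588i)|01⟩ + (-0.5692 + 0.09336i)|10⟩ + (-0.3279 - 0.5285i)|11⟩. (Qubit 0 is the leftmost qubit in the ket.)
0.3602|00⟩ + (0.1486 + 0.3588i)|01⟩ + (-0.5692 + 0.09336i)|10⟩ + (0.5285 - 0.3279i)|11⟩

C-S leaves the control-|0⟩ kets |00⟩, |01⟩ unchanged and applies S to qubit 1 on the control-|1⟩ pair (|10⟩, |11⟩).
S = [[1, 0], [0, i]].
With a = amp(|10⟩) = (-0.5692 + 0.09336i) and b = amp(|11⟩) = (-0.3279 - 0.5285i):
new amp(|10⟩) = (1)·a = (-0.5692 + 0.09336i)
new amp(|11⟩) = (i)·b = (0.5285 - 0.3279i)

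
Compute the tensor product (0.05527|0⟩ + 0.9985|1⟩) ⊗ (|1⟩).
0.05527|01⟩ + 0.9985|11⟩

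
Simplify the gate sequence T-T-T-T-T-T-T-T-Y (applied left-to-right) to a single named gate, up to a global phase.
Y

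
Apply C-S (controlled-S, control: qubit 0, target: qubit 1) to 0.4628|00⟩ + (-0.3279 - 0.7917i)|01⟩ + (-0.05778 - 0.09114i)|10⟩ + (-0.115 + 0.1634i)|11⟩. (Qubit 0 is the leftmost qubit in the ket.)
0.4628|00⟩ + (-0.3279 - 0.7917i)|01⟩ + (-0.05778 - 0.09114i)|10⟩ + (-0.1634 - 0.115i)|11⟩

C-S leaves the control-|0⟩ kets |00⟩, |01⟩ unchanged and applies S to qubit 1 on the control-|1⟩ pair (|10⟩, |11⟩).
S = [[1, 0], [0, i]].
With a = amp(|10⟩) = (-0.05778 - 0.09114i) and b = amp(|11⟩) = (-0.115 + 0.1634i):
new amp(|10⟩) = (1)·a = (-0.05778 - 0.09114i)
new amp(|11⟩) = (i)·b = (-0.1634 - 0.115i)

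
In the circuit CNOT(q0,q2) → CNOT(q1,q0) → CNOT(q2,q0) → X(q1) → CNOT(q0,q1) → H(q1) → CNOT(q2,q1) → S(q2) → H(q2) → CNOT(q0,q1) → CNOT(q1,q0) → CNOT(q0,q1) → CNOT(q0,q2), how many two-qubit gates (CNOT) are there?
9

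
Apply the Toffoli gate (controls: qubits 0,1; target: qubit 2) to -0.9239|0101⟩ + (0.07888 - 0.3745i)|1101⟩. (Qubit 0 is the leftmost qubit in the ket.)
-0.9239|0101⟩ + (0.07888 - 0.3745i)|1111⟩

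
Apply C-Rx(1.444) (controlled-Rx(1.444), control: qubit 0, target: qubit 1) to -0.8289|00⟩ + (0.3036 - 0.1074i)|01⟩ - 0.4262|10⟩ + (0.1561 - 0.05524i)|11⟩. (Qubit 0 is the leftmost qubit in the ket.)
-0.8289|00⟩ + (0.3036 - 0.1074i)|01⟩ + (-0.3564 - 0.1032i)|10⟩ + (0.1172 + 0.2402i)|11⟩

C-Rx(1.444) leaves the control-|0⟩ kets |00⟩, |01⟩ unchanged and applies Rx(1.444) to qubit 1 on the control-|1⟩ pair (|10⟩, |11⟩).
Rx(1.444) = [[cos(θ/2), −i·sin(θ/2)], [−i·sin(θ/2), cos(θ/2)]]; θ = 1.444, cos(θ/2) ≈ 0.750485, sin(θ/2) ≈ 0.660887.
With a = amp(|10⟩) = -0.4262 and b = amp(|11⟩) = (0.1561 - 0.05524i):
new amp(|10⟩) = (0.750485)·a + (-0.660887i)·b = (-0.3564 - 0.1032i)
new amp(|11⟩) = (-0.660887i)·a + (0.750485)·b = (0.1172 + 0.2402i)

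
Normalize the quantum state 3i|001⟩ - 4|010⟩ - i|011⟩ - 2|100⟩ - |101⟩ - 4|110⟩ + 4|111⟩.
(1/√7)i|001⟩ - 0.504|010⟩ - 0.126i|011⟩ - 0.252|100⟩ - 0.126|101⟩ - 0.504|110⟩ + 0.504|111⟩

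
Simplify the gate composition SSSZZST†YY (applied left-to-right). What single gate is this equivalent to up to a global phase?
T†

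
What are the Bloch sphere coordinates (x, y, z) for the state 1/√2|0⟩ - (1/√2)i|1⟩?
(0, -1, 0)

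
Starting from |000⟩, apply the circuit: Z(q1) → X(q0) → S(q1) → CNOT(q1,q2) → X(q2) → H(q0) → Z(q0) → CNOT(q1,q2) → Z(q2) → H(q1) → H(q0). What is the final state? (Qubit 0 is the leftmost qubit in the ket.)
-1/√2|001⟩ - 1/√2|011⟩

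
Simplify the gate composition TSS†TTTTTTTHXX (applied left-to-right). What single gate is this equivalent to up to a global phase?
H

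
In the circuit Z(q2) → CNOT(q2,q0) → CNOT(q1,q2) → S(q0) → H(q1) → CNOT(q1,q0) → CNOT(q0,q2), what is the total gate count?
7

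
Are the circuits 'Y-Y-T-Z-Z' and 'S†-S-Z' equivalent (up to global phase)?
No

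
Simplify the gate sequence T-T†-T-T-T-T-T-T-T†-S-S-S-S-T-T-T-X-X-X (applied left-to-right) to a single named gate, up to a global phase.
X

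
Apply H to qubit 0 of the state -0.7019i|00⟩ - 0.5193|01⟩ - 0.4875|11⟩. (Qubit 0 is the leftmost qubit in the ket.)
-0.4963i|00⟩ - 0.7119|01⟩ - 0.4963i|10⟩ - 0.02249|11⟩

H on qubit 0 mixes each pair of kets that differ only in qubit 0: amplitudes (a, b) of (|…0…⟩, |…1…⟩) become ((a + b)/√2, (a − b)/√2). Kets absent from the input have amplitude 0.
(|00⟩, |10⟩): (a, b) = (-0.7019i, 0) → (-0.4963i, -0.4963i)
(|01⟩, |11⟩): (a, b) = (-0.5193, -0.4875) → (-0.7119, -0.02249)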